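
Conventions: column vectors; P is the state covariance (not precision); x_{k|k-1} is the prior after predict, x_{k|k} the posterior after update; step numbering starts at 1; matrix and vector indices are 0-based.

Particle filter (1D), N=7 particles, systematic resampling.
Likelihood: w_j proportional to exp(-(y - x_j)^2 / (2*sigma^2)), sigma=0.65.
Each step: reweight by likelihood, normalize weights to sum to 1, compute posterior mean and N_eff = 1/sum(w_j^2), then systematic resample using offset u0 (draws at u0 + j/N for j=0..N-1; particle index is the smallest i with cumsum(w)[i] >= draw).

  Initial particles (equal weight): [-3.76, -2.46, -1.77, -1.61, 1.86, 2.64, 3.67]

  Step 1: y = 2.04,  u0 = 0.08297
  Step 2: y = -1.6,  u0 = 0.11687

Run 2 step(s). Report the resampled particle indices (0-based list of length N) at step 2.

resampled_idx = [0, 1, 1, 2, 2, 3, 3]

step 1: w=[0.0000, 0.0000, 0.0000, 0.0000, 0.5802, 0.3938, 0.0260]  mean=2.2142  Neff=2.0308  idx=[4, 4, 4, 4, 5, 5, 5]
step 2: w=[0.2498, 0.2498, 0.2498, 0.2498, 0.0002, 0.0002, 0.0002]  mean=1.8605  Neff=4.0049  idx=[0, 1, 1, 2, 2, 3, 3]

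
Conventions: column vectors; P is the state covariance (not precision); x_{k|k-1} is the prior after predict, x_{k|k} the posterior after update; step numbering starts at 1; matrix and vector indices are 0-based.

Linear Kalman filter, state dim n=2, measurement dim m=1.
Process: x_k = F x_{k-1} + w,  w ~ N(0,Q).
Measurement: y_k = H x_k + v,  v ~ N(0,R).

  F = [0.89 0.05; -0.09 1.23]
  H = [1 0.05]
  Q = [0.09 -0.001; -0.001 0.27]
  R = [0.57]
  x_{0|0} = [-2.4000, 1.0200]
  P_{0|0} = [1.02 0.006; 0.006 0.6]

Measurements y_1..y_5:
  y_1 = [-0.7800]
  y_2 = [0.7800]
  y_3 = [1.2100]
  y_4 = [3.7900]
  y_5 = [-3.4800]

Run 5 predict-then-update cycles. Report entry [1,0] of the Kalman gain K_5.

step 1: x^-=[-2.0850, 1.4706]  P^-=[0.9000 -0.0393; -0.0393 1.1847]  S=[1.4690]  K=[0.6113; 0.0136]  nu=[1.2315]  x^+=[-1.3322, 1.4873]  P^+=[0.3510 -0.0515; -0.0515 1.1844]
step 2: x^-=[-1.1113, 1.9493]  P^-=[0.3664 -0.0124; -0.0124 2.0761]  S=[0.9404]  K=[0.3890; 0.0972]  nu=[1.7938]  x^+=[-0.4135, 2.1237]  P^+=[0.2241 -0.0479; -0.0479 2.0672]
step 3: x^-=[-0.2618, 2.6494]  P^-=[0.2684 0.0559; 0.0559 3.4099]  S=[0.8525]  K=[0.3181; 0.2656]  nu=[1.3394]  x^+=[0.1643, 3.0051]  P^+=[0.1821 -0.0161; -0.0161 3.3498]
step 4: x^-=[0.2965, 3.6815]  P^-=[0.2412 0.1729; 0.1729 5.3430]  S=[0.8419]  K=[0.2968; 0.5227]  nu=[3.3095]  x^+=[1.2787, 5.4112]  P^+=[0.1671 0.0423; 0.0423 5.1130]
step 5: x^-=[1.4086, 6.5406]  P^-=[0.2389 0.3461; 0.3461 7.9975]  S=[0.8635]  K=[0.2967; 0.8640]  nu=[-5.2156]  x^+=[-0.1388, 2.0345]  P^+=[0.1629 0.1248; 0.1248 7.3530]

K[1,0] = 0.8640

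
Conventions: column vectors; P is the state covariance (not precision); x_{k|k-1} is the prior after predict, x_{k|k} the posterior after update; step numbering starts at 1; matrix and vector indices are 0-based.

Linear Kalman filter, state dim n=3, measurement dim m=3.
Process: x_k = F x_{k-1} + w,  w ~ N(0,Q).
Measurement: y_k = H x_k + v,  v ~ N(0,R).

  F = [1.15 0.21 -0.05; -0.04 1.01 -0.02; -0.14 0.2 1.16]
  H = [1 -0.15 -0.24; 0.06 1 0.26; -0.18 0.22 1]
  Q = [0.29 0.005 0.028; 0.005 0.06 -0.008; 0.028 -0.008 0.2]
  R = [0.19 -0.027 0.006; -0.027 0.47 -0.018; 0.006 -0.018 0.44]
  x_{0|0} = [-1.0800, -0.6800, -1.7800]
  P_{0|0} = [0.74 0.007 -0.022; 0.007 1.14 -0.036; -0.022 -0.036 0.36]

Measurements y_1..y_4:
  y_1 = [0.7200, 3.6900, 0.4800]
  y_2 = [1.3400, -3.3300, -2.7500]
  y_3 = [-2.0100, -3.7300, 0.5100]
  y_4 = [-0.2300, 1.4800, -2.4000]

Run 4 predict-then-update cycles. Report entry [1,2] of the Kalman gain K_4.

K[1,2] = -0.0391

step 1: x^-=[-1.2958, -0.6080, -2.0496]  P^-=[1.3265 0.2236 -0.1006; 0.2236 1.2251 0.1760; -0.1006 0.1760 0.7346]  S=[1.5803 -0.0292 -0.5349; -0.0292 1.8647 0.5756; -0.5349 0.5756 1.3728]  K=[0.8574 0.1426 0.0629; 0.0160 0.6845 0.0144; 0.0012 0.0178 0.5695]  nu=[1.4327, 4.9086, 2.4301]  x^+=[0.7854, 2.8101, -0.5768]  P^+=[0.1760 0.0170 0.0582; 0.0170 0.3402 -0.0776; 0.0582 -0.0776 0.2778]
step 2: x^-=[1.5222, 2.8183, -0.2170]  P^-=[0.5416 0.0920 0.0612; 0.0920 0.4093 -0.0405; 0.0612 -0.0405 0.5350]  S=[0.7117 0.0282 -0.1387; 0.0282 0.9093 0.1479; -0.1387 0.1479 0.9652]  K=[0.7297 0.1204 0.0697; 0.0331 0.4484 -0.0298; 0.0167 0.0254 0.5321]  nu=[0.1885, -6.1832, -2.8791]  x^+=[0.7144, 0.1376, -1.9029]  P^+=[0.1514 0.0116 0.0576; 0.0116 0.2276 -0.0690; 0.0576 -0.0690 0.2593]
step 3: x^-=[0.9456, 0.1485, -2.2798]  P^-=[0.5013 0.0625 0.0616; 0.0625 0.2945 -0.0520; 0.0616 -0.0520 0.5097]  S=[0.6752 0.0187 -0.1261; 0.0187 0.7832 0.1093; -0.1261 0.1093 0.9302]  K=[0.7162 0.1121 0.0679; 0.0284 0.3682 -0.0377; 0.0181 0.0342 0.5221]  nu=[-3.4805, -3.3425, 2.9274]  x^+=[-1.7233, -1.2914, -0.9288]  P^+=[0.1484 0.0084 0.0570; 0.0084 0.1889 -0.0631; 0.0570 -0.0631 0.2534]
step 4: x^-=[-2.2065, -1.2168, -1.0944]  P^-=[0.4941 0.0504 0.0607; 0.0504 0.2549 -0.0523; 0.0607 -0.0523 0.5031]  S=[0.6707 0.0125 -0.1257; 0.0125 0.7415 0.1007; -0.1257 0.1007 0.9226]  K=[0.7141 0.1082 0.0669; 0.0234 0.3345 -0.0391; 0.0187 0.0400 0.5192]  nu=[1.5313, 3.1138, -1.4351]  x^+=[-0.8722, -0.0835, -1.6863]  P^+=[0.1478 0.0067 0.0569; 0.0067 0.1724 -0.0598; 0.0569 -0.0598 0.2512]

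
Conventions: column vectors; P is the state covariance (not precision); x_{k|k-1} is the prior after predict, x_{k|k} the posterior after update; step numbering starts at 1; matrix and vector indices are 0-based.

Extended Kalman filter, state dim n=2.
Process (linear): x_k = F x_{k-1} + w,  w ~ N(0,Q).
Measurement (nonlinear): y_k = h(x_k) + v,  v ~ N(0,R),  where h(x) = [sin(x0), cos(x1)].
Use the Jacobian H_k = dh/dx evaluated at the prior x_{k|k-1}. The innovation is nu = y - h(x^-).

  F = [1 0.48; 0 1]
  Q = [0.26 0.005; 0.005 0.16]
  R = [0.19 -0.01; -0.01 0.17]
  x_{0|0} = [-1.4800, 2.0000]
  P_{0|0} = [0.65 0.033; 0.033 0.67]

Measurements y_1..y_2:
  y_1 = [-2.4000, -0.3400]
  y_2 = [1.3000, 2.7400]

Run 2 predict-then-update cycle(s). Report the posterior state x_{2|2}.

x_post = [-1.0191, -0.1511]

step 1: x^-=[-0.5200, 2.0000]  P^-=[1.0960 0.3596; 0.3596 0.8300]  H_jac=[0.8678 0.0000; 0.0000 -0.9093]  S=[1.0154 -0.2938; -0.2938 0.8563]  K=[0.9173 -0.0672; 0.0581 -0.8615]  nu=[-1.9031, 0.0761]  x^+=[-2.2708, 1.8238]  P^+=[0.2016 0.0226; 0.0226 0.1617]
step 2: x^-=[-1.3954, 1.8238]  P^-=[0.5206 0.1053; 0.1053 0.3217]  H_jac=[0.1745 0.0000; 0.0000 -0.9682]  S=[0.2059 -0.0278; -0.0278 0.4715]  K=[0.4155 -0.1916; 0.0001 -0.6605]  nu=[2.2846, 2.9903]  x^+=[-1.0191, -0.1511]  P^+=[0.4633 0.0379; 0.0379 0.1160]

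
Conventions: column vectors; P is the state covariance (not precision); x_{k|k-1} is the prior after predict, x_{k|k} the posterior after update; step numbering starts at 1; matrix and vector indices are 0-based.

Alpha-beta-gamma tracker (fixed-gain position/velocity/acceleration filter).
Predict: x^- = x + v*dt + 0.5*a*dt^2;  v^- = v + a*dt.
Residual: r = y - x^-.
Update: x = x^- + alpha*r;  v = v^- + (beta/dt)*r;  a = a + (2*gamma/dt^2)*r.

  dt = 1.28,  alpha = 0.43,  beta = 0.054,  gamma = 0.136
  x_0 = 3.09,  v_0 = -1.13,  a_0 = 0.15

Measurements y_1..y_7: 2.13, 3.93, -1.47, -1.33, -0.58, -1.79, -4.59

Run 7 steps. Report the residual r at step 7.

resid = -2.1956

step 1: x_pred=1.7665  r=0.3635  x^+=1.9228  v^+=-0.9227  a^+=0.2103
step 2: x_pred=0.9141  r=3.0159  x^+=2.2109  v^+=-0.5262  a^+=0.7110
step 3: x_pred=2.1199  r=-3.5899  x^+=0.5762  v^+=0.2325  a^+=0.1151
step 4: x_pred=0.9681  r=-2.2981  x^+=-0.0201  v^+=0.2828  a^+=-0.2665
step 5: x_pred=0.1236  r=-0.7036  x^+=-0.1789  v^+=-0.0879  a^+=-0.3833
step 6: x_pred=-0.6055  r=-1.1845  x^+=-1.1148  v^+=-0.6285  a^+=-0.5799
step 7: x_pred=-2.3944  r=-2.1956  x^+=-3.3385  v^+=-1.4634  a^+=-0.9444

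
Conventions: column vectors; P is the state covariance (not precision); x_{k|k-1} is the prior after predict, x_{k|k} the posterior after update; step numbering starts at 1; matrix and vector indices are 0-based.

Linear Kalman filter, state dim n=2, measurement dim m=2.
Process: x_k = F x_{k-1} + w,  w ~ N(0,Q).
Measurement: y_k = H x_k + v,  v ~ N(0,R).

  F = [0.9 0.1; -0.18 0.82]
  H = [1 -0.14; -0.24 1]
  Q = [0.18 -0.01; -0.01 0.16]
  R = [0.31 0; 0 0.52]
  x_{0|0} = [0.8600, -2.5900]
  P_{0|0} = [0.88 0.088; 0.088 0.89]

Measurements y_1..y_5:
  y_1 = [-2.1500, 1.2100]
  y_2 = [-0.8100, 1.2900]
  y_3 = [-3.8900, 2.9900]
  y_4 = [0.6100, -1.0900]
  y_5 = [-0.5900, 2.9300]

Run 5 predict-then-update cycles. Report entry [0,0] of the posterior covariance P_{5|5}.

step 1: x^-=[0.5150, -2.2786]  P^-=[0.9175 -0.0162; -0.0162 0.7610]  S=[1.2470 -0.3435; -0.3435 1.3416]  K=[0.7414 0.0136; 0.0631 0.5863]  nu=[-2.9840, 3.6122]  x^+=[-1.6481, -0.3491]  P^+=[0.2388 0.0644; 0.0644 0.3203]
step 2: x^-=[-1.5182, 0.0104]  P^-=[0.3883 0.0239; 0.0239 0.3641]  S=[0.6987 -0.1194; -0.1194 0.8950]  K=[0.5502 -0.0040; 0.0304 0.4045]  nu=[0.7097, 0.9152]  x^+=[-1.1314, 0.4022]  P^+=[0.1762 0.0402; 0.0402 0.2200]
step 3: x^-=[-0.9780, 0.5334]  P^-=[0.3322 0.0085; 0.0085 0.3017]  S=[0.6457 -0.1132; -0.1132 0.8368]  K=[0.5097 -0.0162; 0.0107 0.3596]  nu=[-2.8373, 2.2218]  x^+=[-2.4603, 1.3020]  P^+=[0.1623 0.0305; 0.0305 0.1943]
step 4: x^-=[-2.0841, 1.5105]  P^-=[0.3189 0.0016; 0.0016 0.2869]  S=[0.6341 -0.1150; -0.1150 0.8245]  K=[0.4987 -0.0213; 0.0023 0.3478]  nu=[2.9055, -3.1007]  x^+=[-0.5690, 0.4387]  P^+=[0.1584 0.0269; 0.0269 0.1873]
step 5: x^-=[-0.4683, 0.4622]  P^-=[0.3150 -0.0009; -0.0009 0.2831]  S=[0.6308 -0.1162; -0.1162 0.8217]  K=[0.4953 -0.0231; -0.0008 0.3447]  nu=[-0.0570, 2.3555]  x^+=[-0.5508, 1.2742]  P^+=[0.1572 0.0257; 0.0257 0.1854]

P_post[0,0] = 0.1572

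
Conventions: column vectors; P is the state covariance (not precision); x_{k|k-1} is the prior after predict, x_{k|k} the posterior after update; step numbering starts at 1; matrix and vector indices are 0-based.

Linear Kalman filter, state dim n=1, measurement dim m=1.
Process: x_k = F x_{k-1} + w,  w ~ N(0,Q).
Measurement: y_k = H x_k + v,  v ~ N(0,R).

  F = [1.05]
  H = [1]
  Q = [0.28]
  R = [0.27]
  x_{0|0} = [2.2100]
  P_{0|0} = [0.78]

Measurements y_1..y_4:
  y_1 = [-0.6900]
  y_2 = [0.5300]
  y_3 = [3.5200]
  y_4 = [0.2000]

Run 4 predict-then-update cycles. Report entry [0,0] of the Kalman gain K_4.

step 1: x^-=[2.3205]  P^-=[1.1400]  S=[1.4100]  K=[0.8085]  nu=[-3.0105]  x^+=[-0.1135]  P^+=[0.2183]
step 2: x^-=[-0.1192]  P^-=[0.5207]  S=[0.7907]  K=[0.6585]  nu=[0.6492]  x^+=[0.3083]  P^+=[0.1778]
step 3: x^-=[0.3237]  P^-=[0.4760]  S=[0.7460]  K=[0.6381]  nu=[3.1963]  x^+=[2.3632]  P^+=[0.1723]
step 4: x^-=[2.4814]  P^-=[0.4699]  S=[0.7399]  K=[0.6351]  nu=[-2.2814]  x^+=[1.0325]  P^+=[0.1715]

K[0,0] = 0.6351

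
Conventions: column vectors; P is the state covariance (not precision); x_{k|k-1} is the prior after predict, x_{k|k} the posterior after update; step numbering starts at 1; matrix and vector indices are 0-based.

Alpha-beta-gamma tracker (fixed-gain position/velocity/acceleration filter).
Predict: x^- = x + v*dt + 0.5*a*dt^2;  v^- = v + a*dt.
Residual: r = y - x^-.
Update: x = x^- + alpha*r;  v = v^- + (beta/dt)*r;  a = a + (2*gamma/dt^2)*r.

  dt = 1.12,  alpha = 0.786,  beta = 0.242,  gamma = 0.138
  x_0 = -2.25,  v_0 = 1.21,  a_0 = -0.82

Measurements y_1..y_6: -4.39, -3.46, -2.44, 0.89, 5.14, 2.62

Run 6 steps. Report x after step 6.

step 1: x_pred=-1.4091  r=-2.9809  x^+=-3.7521  v^+=-0.3525  a^+=-1.4759
step 2: x_pred=-5.0725  r=1.6125  x^+=-3.8051  v^+=-1.6570  a^+=-1.1211
step 3: x_pred=-6.3641  r=3.9241  x^+=-3.2798  v^+=-2.0648  a^+=-0.2577
step 4: x_pred=-5.7539  r=6.6439  x^+=-0.5318  v^+=-0.9178  a^+=1.2042
step 5: x_pred=-0.8045  r=5.9445  x^+=3.8679  v^+=1.7153  a^+=2.5121
step 6: x_pred=7.3646  r=-4.7446  x^+=3.6353  v^+=3.5037  a^+=1.4682

x_post = 3.6353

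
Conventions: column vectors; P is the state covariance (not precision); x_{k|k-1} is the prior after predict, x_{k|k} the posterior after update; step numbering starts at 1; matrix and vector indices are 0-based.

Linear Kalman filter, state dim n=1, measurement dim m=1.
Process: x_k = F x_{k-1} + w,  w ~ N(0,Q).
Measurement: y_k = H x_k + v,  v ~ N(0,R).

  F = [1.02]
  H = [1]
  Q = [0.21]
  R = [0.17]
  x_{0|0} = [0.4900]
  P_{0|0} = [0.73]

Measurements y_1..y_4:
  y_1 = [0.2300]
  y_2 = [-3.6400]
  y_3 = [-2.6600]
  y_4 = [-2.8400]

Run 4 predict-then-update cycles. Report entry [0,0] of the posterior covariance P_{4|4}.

step 1: x^-=[0.4998]  P^-=[0.9695]  S=[1.1395]  K=[0.8508]  nu=[-0.2698]  x^+=[0.2703]  P^+=[0.1446]
step 2: x^-=[0.2757]  P^-=[0.3605]  S=[0.5305]  K=[0.6795]  nu=[-3.9157]  x^+=[-2.3852]  P^+=[0.1155]
step 3: x^-=[-2.4329]  P^-=[0.3302]  S=[0.5002]  K=[0.6601]  nu=[-0.2271]  x^+=[-2.5828]  P^+=[0.1122]
step 4: x^-=[-2.6345]  P^-=[0.3268]  S=[0.4968]  K=[0.6578]  nu=[-0.2055]  x^+=[-2.7697]  P^+=[0.1118]

P_post[0,0] = 0.1118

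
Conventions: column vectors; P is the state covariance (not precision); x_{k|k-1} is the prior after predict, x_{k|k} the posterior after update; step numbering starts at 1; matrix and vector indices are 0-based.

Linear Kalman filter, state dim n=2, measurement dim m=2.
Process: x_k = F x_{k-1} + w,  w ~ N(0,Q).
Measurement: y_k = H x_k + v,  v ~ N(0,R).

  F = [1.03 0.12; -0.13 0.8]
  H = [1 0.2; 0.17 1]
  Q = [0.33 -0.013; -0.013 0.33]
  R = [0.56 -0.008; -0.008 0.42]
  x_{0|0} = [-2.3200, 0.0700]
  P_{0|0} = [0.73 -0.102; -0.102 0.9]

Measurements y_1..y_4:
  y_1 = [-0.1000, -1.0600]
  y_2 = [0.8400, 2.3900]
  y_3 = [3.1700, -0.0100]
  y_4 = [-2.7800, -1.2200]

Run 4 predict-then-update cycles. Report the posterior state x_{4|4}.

step 1: x^-=[-2.3812, 0.3576]  P^-=[1.0922 -0.1068; -0.1068 0.9396]  S=[1.6471 0.2551; 0.2551 1.3548]  K=[0.6604 -0.0662; -0.0578 0.6910]  nu=[2.2097, -1.0128]  x^+=[-0.8549, -0.4699]  P^+=[0.3902 -0.0994; -0.0994 0.3076]
step 2: x^-=[-0.9370, -0.2648]  P^-=[0.7239 -0.1161; -0.1161 0.5541]  S=[1.2596 0.1058; 0.1058 0.9556]  K=[0.5609 -0.0548; -0.0517 0.5650]  nu=[1.8299, 2.8141]  x^+=[-0.0649, 1.2305]  P^+=[0.3313 -0.0838; -0.0838 0.2519]
step 3: x^-=[0.0808, 0.9928]  P^-=[0.6644 -0.1009; -0.1009 0.5143]  S=[1.2046 0.1034; 0.1034 0.9192]  K=[0.5389 -0.0476; -0.0453 0.5459]  nu=[2.8907, -1.0166]  x^+=[1.6868, 0.3070]  P^+=[0.3178 -0.0783; -0.0783 0.2430]
step 4: x^-=[1.7743, 0.0263]  P^-=[0.6513 -0.0955; -0.0955 0.5072]  S=[1.1934 0.1054; 0.1054 0.9135]  K=[0.5337 -0.0449; -0.0430 0.5424]  nu=[-4.5595, -1.5479]  x^+=[-0.5897, -0.6174]  P^+=[0.3146 -0.0766; -0.0766 0.2412]

x_post = [-0.5897, -0.6174]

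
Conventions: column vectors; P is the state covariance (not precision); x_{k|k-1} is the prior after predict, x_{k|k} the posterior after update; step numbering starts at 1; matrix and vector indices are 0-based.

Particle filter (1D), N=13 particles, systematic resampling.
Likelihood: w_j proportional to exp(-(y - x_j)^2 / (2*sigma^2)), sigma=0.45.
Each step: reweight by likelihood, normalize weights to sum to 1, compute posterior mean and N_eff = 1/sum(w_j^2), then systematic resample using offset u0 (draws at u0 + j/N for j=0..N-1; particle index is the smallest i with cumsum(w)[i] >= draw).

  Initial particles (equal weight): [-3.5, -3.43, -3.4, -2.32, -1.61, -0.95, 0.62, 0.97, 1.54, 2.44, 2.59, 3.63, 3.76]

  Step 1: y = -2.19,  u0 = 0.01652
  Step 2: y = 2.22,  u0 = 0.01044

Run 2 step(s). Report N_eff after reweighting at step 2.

N_eff = 4.0000

step 1: w=[0.0098, 0.0152, 0.0182, 0.6475, 0.2942, 0.0152, 0.0000, 0.0000, 0.0000, 0.0000, 0.0000, 0.0000, 0.0000]  mean=-2.1383  Neff=1.9733  idx=[1, 3, 3, 3, 3, 3, 3, 3, 3, 4, 4, 4, 4]
step 2: w=[0.0000, 0.0000, 0.0000, 0.0000, 0.0000, 0.0000, 0.0000, 0.0000, 0.0000, 0.2500, 0.2500, 0.2500, 0.2500]  mean=-1.6100  Neff=4.0000  idx=[9, 9, 9, 9, 10, 10, 10, 11, 11, 11, 12, 12, 12]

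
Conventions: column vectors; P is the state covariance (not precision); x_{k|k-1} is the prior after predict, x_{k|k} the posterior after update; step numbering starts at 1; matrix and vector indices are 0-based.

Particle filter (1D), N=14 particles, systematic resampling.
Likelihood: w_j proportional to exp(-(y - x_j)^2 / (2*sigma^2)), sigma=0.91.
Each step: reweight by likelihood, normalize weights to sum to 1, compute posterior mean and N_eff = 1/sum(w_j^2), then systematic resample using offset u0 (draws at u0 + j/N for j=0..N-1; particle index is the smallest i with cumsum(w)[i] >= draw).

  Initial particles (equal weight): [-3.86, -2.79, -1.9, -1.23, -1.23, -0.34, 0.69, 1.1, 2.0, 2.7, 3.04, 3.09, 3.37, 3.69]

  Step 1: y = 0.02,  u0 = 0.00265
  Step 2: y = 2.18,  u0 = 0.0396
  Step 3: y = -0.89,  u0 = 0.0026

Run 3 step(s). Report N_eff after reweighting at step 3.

step 1: w=[0.0000, 0.0027, 0.0338, 0.1219, 0.1219, 0.2896, 0.2389, 0.1549, 0.0294, 0.0041, 0.0013, 0.0011, 0.0004, 0.0001]  mean=-0.0566  Neff=5.0839  idx=[1, 3, 3, 4, 5, 5, 5, 5, 6, 6, 6, 6, 7, 7]
step 2: w=[0.0000, 0.0004, 0.0004, 0.0004, 0.0102, 0.0102, 0.0102, 0.0102, 0.1232, 0.1232, 0.1232, 0.1232, 0.2327, 0.2327]  mean=0.8365  Neff=5.9036  idx=[7, 8, 9, 9, 10, 10, 11, 12, 12, 12, 12, 13, 13, 13]
step 3: w=[0.2972, 0.0790, 0.0790, 0.0790, 0.0790, 0.0790, 0.0790, 0.0327, 0.0327, 0.0327, 0.0327, 0.0327, 0.0327, 0.0327]  mean=0.4776  Neff=7.5029  idx=[0, 0, 0, 0, 0, 1, 2, 3, 4, 5, 6, 7, 9, 11]

N_eff = 7.5029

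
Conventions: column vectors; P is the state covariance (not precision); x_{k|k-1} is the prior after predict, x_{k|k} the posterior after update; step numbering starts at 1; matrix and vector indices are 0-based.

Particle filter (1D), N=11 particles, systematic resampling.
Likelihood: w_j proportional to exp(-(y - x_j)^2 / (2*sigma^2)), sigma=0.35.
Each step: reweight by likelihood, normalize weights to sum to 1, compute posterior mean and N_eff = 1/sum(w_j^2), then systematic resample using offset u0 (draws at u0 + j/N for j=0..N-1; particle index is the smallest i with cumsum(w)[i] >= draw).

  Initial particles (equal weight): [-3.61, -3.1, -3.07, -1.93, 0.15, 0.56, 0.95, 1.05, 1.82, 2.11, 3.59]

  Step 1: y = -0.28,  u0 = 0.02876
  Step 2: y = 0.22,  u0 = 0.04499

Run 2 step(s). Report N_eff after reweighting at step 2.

N_eff = 10.8730

step 1: w=[0.0000, 0.0000, 0.0000, 0.0000, 0.8886, 0.1061, 0.0039, 0.0014, 0.0000, 0.0000, 0.0000]  mean=0.1978  Neff=1.2487  idx=[4, 4, 4, 4, 4, 4, 4, 4, 4, 4, 5]
step 2: w=[0.0940, 0.0940, 0.0940, 0.0940, 0.0940, 0.0940, 0.0940, 0.0940, 0.0940, 0.0940, 0.0598]  mean=0.1745  Neff=10.8730  idx=[0, 1, 2, 3, 4, 5, 6, 7, 8, 9, 10]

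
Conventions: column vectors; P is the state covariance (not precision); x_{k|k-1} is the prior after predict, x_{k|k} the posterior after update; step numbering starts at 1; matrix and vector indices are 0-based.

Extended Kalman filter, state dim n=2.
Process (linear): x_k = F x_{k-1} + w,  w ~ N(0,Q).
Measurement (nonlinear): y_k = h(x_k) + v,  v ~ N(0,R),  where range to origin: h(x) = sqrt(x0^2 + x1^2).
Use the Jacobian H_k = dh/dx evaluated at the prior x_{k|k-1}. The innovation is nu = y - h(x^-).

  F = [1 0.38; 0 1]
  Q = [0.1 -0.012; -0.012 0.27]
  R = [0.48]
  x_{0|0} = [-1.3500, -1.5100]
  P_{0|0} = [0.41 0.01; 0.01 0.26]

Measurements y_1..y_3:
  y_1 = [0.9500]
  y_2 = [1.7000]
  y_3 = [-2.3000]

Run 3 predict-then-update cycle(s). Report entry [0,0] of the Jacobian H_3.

step 1: x^-=[-1.9238, -1.5100]  P^-=[0.5551 0.0968; 0.0968 0.5300]  H_jac=[-0.7866 -0.6174]  S=[1.1196]  K=[-0.4434; -0.3603]  nu=[-1.4956]  x^+=[-1.2606, -0.9711]  P^+=[0.3350 -0.0821; -0.0821 0.3847]
step 2: x^-=[-1.6296, -0.9711]  P^-=[0.4282 0.0521; 0.0521 0.6547]  H_jac=[-0.8590 -0.5119]  S=[1.0133]  K=[-0.3893; -0.3749]  nu=[-0.1970]  x^+=[-1.5529, -0.8973]  P^+=[0.2746 -0.0958; -0.0958 0.5122]
step 3: x^-=[-1.8939, -0.8973]  P^-=[0.3758 0.0869; 0.0869 0.7822]  H_jac=[-0.9037 -0.4282]  S=[0.9975]  K=[-0.3777; -0.4145]  nu=[-4.3957]  x^+=[-0.2335, 0.9245]  P^+=[0.2335 -0.0693; -0.0693 0.6109]

H_jac[0,0] = -0.9037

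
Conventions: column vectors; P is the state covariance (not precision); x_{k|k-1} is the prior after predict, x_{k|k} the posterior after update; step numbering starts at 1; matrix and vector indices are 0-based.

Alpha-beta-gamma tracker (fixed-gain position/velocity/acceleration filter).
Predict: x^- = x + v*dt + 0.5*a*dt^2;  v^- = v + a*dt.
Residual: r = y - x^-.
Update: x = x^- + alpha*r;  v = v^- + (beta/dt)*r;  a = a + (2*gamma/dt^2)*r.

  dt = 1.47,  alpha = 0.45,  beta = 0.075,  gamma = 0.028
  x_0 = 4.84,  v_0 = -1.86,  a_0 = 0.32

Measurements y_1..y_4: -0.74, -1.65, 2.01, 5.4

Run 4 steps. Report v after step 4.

step 1: x_pred=2.4515  r=-3.1915  x^+=1.0153  v^+=-1.5524  a^+=0.2373
step 2: x_pred=-1.0103  r=-0.6397  x^+=-1.2982  v^+=-1.2363  a^+=0.2207
step 3: x_pred=-2.8770  r=4.8870  x^+=-0.6779  v^+=-0.6625  a^+=0.3474
step 4: x_pred=-1.2764  r=6.6764  x^+=1.7280  v^+=0.1888  a^+=0.5204

v_post = 0.1888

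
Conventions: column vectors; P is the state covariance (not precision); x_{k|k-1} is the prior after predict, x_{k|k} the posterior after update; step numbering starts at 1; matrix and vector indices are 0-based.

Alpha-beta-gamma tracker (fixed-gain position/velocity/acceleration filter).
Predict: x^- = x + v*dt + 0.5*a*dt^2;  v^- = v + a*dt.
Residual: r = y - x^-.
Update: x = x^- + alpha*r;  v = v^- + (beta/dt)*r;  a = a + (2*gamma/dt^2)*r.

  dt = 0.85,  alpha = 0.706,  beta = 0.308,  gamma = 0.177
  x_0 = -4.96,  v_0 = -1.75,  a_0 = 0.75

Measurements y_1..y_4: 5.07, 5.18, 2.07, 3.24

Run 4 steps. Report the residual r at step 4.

resid = -9.1912

step 1: x_pred=-6.1766  r=11.2466  x^+=1.7635  v^+=2.9627  a^+=6.2604
step 2: x_pred=6.5434  r=-1.3634  x^+=5.5808  v^+=7.7901  a^+=5.5924
step 3: x_pred=14.2226  r=-12.1526  x^+=5.6429  v^+=8.1401  a^+=-0.3620
step 4: x_pred=12.4312  r=-9.1912  x^+=5.9422  v^+=4.5019  a^+=-4.8653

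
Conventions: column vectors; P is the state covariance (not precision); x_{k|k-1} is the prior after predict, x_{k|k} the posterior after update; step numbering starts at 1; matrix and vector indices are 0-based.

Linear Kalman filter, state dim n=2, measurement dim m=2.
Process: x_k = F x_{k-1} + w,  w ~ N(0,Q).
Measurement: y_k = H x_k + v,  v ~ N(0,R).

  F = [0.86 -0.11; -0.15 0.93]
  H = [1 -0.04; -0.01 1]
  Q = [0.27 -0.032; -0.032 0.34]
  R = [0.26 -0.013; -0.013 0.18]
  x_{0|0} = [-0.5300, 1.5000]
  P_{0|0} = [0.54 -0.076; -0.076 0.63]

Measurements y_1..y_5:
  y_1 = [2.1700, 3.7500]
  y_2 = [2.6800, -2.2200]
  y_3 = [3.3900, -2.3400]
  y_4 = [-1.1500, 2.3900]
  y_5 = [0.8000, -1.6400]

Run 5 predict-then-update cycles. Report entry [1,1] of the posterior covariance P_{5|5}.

step 1: x^-=[-0.6208, 1.4745]  P^-=[0.6914 -0.2281; -0.2281 0.9182]  S=[0.9711 -0.2849; -0.2849 1.1029]  K=[0.7128 -0.0290; -0.0302 0.8269]  nu=[2.8498, 2.2693]  x^+=[1.3448, 3.2648]  P^+=[0.1852 -0.0126; -0.0126 0.1491]
step 2: x^-=[0.7974, 2.8346]  P^-=[0.4112 -0.0815; -0.0815 0.4766]  S=[0.6785 -0.1177; -0.1177 0.6583]  K=[0.6071 -0.0215; -0.0231 0.7211]  nu=[1.9960, -5.0466]  x^+=[2.1176, -0.8509]  P^+=[0.1577 -0.0102; -0.0102 0.1300]
step 3: x^-=[1.9147, -1.1089]  P^-=[0.3902 -0.0740; -0.0740 0.4588]  S=[0.6568 -0.1092; -0.1092 0.6403]  K=[0.5952 -0.0200; -0.0218 0.7140]  nu=[1.4310, -1.2119]  x^+=[2.7907, -2.0054]  P^+=[0.1546 -0.0098; -0.0098 0.1287]
step 4: x^-=[2.6206, -2.2836]  P^-=[0.3878 -0.0731; -0.0731 0.4575]  S=[0.6543 -0.1083; -0.1083 0.6390]  K=[0.5938 -0.0198; -0.0216 0.7135]  nu=[-3.8619, 4.6998]  x^+=[0.2342, 1.1529]  P^+=[0.1543 -0.0097; -0.0097 0.1286]
step 5: x^-=[0.0746, 1.0371]  P^-=[0.3875 -0.0730; -0.0730 0.4574]  S=[0.6541 -0.1082; -0.1082 0.6389]  K=[0.5936 -0.0198; -0.0216 0.7134]  nu=[0.7669, -2.6763]  x^+=[0.5828, -0.8888]  P^+=[0.1542 -0.0097; -0.0097 0.1286]

P_post[1,1] = 0.1286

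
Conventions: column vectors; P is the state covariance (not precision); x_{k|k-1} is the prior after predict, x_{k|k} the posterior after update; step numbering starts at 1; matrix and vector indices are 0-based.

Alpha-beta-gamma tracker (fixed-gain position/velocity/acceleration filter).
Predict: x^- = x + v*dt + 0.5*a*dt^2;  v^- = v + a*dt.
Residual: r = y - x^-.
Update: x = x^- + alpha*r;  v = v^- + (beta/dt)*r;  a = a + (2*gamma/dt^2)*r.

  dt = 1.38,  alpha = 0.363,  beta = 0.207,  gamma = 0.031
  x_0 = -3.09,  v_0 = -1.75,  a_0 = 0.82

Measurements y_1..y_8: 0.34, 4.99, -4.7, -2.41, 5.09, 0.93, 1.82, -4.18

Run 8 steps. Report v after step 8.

v_post = -0.9324

step 1: x_pred=-4.7242  r=5.0642  x^+=-2.8859  v^+=0.1412  a^+=0.9849
step 2: x_pred=-1.7532  r=6.7432  x^+=0.6946  v^+=2.5118  a^+=1.2044
step 3: x_pred=5.3077  r=-10.0077  x^+=1.6749  v^+=2.6727  a^+=0.8786
step 4: x_pred=6.1999  r=-8.6099  x^+=3.0745  v^+=2.5937  a^+=0.5983
step 5: x_pred=7.2235  r=-2.1335  x^+=6.4491  v^+=3.0993  a^+=0.5288
step 6: x_pred=11.2297  r=-10.2997  x^+=7.4909  v^+=2.2841  a^+=0.1935
step 7: x_pred=10.8273  r=-9.0073  x^+=7.5576  v^+=1.2001  a^+=-0.0997
step 8: x_pred=9.1188  r=-13.2988  x^+=4.2913  v^+=-0.9324  a^+=-0.5327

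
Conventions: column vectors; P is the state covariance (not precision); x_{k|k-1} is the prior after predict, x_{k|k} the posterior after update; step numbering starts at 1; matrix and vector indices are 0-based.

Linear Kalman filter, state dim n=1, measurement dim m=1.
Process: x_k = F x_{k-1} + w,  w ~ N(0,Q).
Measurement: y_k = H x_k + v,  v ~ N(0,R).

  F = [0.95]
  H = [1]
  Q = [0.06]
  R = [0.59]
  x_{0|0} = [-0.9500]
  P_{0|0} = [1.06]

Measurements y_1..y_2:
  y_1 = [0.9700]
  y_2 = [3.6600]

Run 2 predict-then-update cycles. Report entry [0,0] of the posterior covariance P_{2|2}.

P_post[0,0] = 0.2373

step 1: x^-=[-0.9025]  P^-=[1.0166]  S=[1.6066]  K=[0.6328]  nu=[1.8725]  x^+=[0.2824]  P^+=[0.3733]
step 2: x^-=[0.2683]  P^-=[0.3969]  S=[0.9869]  K=[0.4022]  nu=[3.3917]  x^+=[1.6324]  P^+=[0.2373]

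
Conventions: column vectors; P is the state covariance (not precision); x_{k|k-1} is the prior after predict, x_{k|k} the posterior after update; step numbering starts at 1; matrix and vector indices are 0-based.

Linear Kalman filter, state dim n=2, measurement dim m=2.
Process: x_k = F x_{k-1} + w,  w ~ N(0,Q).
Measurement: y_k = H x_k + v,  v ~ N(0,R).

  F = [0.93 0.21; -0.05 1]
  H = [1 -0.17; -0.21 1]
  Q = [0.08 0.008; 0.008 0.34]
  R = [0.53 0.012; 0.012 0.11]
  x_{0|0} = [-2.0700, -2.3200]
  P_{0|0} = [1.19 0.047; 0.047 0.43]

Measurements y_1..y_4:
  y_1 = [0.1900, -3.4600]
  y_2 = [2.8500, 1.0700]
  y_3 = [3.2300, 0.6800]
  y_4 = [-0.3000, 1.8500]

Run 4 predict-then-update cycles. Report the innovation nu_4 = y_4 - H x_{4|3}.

innov = [-1.7397, 1.4602]

step 1: x^-=[-2.4123, -2.2165]  P^-=[1.1466 0.0862; 0.0862 0.7683]  S=[1.6695 -0.2701; -0.2701 0.8926]  K=[0.6834 0.0336; 0.1150 0.8752]  nu=[2.2255, -1.7501]  x^+=[-0.9501, -3.4922]  P^+=[0.3782 0.0913; 0.0913 0.1168]
step 2: x^-=[-1.6170, -3.4447]  P^-=[0.4479 0.0989; 0.0989 0.4486]  S=[0.9572 -0.0559; -0.0559 0.5369]  K=[0.4536 0.0563; 0.0706 0.8044]  nu=[3.8814, 4.1752]  x^+=[0.3786, 0.1876]  P^+=[0.2521 0.0646; 0.0646 0.1029]
step 3: x^-=[0.3915, 0.1687]  P^-=[0.3278 0.0773; 0.0773 0.4371]  S=[0.8441 -0.0511; -0.0511 0.5291]  K=[0.3759 0.0522; 0.0520 0.8005]  nu=[2.8672, 0.5935]  x^+=[1.5003, 0.7928]  P^+=[0.2091 0.0542; 0.0542 0.1000]
step 4: x^-=[1.5617, 0.7178]  P^-=[0.2864 0.0691; 0.0691 0.4352]  S=[0.8055 -0.0506; -0.0506 0.5288]  K=[0.3441 0.0498; 0.0441 0.7997]  nu=[-1.7397, 1.4602]  x^+=[1.0359, 1.8088]  P^+=[0.1914 0.0498; 0.0498 0.0990]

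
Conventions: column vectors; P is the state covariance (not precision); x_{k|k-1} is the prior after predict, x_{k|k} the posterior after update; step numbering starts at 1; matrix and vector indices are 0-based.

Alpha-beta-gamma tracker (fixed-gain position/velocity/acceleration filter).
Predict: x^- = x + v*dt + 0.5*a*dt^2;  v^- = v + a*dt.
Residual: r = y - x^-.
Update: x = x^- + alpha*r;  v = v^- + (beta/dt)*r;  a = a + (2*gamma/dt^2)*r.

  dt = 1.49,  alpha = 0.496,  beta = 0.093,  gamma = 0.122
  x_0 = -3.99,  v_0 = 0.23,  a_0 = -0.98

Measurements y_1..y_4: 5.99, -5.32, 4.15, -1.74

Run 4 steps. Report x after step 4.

x_post = -1.0423

step 1: x_pred=-4.7351  r=10.7251  x^+=0.5845  v^+=-0.5608  a^+=0.1987
step 2: x_pred=-0.0304  r=-5.2896  x^+=-2.6540  v^+=-0.5948  a^+=-0.3826
step 3: x_pred=-3.9650  r=8.1150  x^+=0.0600  v^+=-0.6584  a^+=0.5093
step 4: x_pred=-0.3556  r=-1.3844  x^+=-1.0423  v^+=0.0140  a^+=0.3571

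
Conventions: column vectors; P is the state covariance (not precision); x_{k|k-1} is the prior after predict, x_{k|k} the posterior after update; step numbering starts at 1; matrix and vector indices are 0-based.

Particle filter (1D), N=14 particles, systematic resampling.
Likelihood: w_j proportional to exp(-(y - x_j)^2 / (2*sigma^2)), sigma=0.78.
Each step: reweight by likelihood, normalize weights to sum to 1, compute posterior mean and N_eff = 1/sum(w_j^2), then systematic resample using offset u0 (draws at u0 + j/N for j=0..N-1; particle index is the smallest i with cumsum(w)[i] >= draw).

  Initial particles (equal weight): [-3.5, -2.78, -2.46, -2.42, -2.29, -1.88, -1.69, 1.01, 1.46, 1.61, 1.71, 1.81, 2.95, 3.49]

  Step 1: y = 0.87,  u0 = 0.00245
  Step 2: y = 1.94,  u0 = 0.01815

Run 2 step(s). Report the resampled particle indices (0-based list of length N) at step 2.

resampled_idx = [0, 2, 3, 4, 5, 6, 7, 8, 9, 10, 10, 11, 12, 13]

step 1: w=[0.0000, 0.0000, 0.0000, 0.0000, 0.0001, 0.0006, 0.0013, 0.2847, 0.2174, 0.1845, 0.1620, 0.1400, 0.0083, 0.0010]  mean=1.4567  Neff=4.8008  idx=[7, 7, 7, 7, 8, 8, 8, 8, 9, 9, 10, 10, 11, 11]
step 2: w=[0.0447, 0.0447, 0.0447, 0.0447, 0.0753, 0.0753, 0.0753, 0.0753, 0.0832, 0.0832, 0.0871, 0.0871, 0.0897, 0.0897]  mean=1.5109  Neff=13.1952  idx=[0, 2, 3, 4, 5, 6, 7, 8, 9, 10, 10, 11, 12, 13]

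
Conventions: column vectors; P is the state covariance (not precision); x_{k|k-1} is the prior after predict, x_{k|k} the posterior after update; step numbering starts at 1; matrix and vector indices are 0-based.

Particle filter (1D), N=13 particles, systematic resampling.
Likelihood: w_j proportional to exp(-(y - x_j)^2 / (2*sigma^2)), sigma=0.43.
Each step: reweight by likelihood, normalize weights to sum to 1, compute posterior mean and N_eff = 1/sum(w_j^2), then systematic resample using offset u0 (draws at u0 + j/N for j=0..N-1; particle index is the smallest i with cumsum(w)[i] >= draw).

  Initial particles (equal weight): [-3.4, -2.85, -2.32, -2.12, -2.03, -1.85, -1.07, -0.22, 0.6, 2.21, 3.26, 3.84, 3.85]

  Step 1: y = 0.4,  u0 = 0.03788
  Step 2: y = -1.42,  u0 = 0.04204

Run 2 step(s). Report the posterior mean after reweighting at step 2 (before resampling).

step 1: w=[0.0000, 0.0000, 0.0000, 0.0000, 0.0000, 0.0000, 0.0023, 0.2820, 0.7156, 0.0001, 0.0000, 0.0000, 0.0000]  mean=0.3651  Neff=1.6903  idx=[7, 7, 7, 7, 8, 8, 8, 8, 8, 8, 8, 8, 8]
step 2: w=[0.2496, 0.2496, 0.2496, 0.2496, 0.0002, 0.0002, 0.0002, 0.0002, 0.0002, 0.0002, 0.0002, 0.0002, 0.0002]  mean=-0.2185  Neff=4.0143  idx=[0, 0, 0, 1, 1, 1, 2, 2, 2, 2, 3, 3, 3]

post_mean = -0.2185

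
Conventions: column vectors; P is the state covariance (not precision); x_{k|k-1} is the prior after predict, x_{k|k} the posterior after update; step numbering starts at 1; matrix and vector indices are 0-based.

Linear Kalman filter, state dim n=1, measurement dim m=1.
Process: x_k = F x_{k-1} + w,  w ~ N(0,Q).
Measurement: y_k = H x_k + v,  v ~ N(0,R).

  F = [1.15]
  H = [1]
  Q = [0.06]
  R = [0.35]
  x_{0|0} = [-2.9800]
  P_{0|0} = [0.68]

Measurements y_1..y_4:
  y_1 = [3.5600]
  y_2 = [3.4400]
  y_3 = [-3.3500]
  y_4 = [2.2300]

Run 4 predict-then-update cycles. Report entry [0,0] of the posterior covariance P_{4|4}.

P_post[0,0] = 0.1544

step 1: x^-=[-3.4270]  P^-=[0.9593]  S=[1.3093]  K=[0.7327]  nu=[6.9870]  x^+=[1.6922]  P^+=[0.2564]
step 2: x^-=[1.9461]  P^-=[0.3991]  S=[0.7491]  K=[0.5328]  nu=[1.4939]  x^+=[2.7420]  P^+=[0.1865]
step 3: x^-=[3.1533]  P^-=[0.3066]  S=[0.6566]  K=[0.4670]  nu=[-6.5033]  x^+=[0.1165]  P^+=[0.1634]
step 4: x^-=[0.1340]  P^-=[0.2761]  S=[0.6261]  K=[0.4410]  nu=[2.0960]  x^+=[1.0584]  P^+=[0.1544]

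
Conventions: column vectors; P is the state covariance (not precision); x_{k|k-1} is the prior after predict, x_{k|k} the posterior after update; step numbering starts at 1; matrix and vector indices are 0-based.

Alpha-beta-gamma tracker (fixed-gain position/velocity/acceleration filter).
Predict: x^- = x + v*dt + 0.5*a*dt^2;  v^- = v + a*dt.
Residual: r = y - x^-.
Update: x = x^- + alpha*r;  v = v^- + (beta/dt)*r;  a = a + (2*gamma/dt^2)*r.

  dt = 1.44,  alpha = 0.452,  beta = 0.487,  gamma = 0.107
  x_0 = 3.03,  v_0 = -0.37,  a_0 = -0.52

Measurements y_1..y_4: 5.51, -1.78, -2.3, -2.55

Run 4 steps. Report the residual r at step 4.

resid = 4.7079

step 1: x_pred=1.9581  r=3.5519  x^+=3.5635  v^+=0.0824  a^+=-0.1534
step 2: x_pred=3.5232  r=-5.3032  x^+=1.1261  v^+=-1.9320  a^+=-0.7007
step 3: x_pred=-2.3825  r=0.0825  x^+=-2.3452  v^+=-2.9132  a^+=-0.6922
step 4: x_pred=-7.2579  r=4.7079  x^+=-5.1299  v^+=-2.3178  a^+=-0.2064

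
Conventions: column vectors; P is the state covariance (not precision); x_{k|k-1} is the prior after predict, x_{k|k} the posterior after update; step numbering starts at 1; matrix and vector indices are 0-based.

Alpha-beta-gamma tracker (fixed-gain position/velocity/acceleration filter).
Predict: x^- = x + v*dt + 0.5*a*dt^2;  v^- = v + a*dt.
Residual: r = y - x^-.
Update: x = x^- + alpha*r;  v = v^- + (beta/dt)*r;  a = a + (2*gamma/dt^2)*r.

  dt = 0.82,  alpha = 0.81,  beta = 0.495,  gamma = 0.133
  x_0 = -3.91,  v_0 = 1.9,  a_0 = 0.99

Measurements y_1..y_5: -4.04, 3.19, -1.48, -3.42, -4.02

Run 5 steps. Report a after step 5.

step 1: x_pred=-2.0192  r=-2.0208  x^+=-3.6560  v^+=1.4919  a^+=0.1906
step 2: x_pred=-2.3686  r=5.5586  x^+=2.1339  v^+=5.0037  a^+=2.3895
step 3: x_pred=7.0402  r=-8.5202  x^+=0.1388  v^+=1.8198  a^+=-0.9810
step 4: x_pred=1.3012  r=-4.7212  x^+=-2.5230  v^+=-1.8347  a^+=-2.8488
step 5: x_pred=-4.9852  r=0.9652  x^+=-4.2034  v^+=-3.5880  a^+=-2.4669

a_post = -2.4669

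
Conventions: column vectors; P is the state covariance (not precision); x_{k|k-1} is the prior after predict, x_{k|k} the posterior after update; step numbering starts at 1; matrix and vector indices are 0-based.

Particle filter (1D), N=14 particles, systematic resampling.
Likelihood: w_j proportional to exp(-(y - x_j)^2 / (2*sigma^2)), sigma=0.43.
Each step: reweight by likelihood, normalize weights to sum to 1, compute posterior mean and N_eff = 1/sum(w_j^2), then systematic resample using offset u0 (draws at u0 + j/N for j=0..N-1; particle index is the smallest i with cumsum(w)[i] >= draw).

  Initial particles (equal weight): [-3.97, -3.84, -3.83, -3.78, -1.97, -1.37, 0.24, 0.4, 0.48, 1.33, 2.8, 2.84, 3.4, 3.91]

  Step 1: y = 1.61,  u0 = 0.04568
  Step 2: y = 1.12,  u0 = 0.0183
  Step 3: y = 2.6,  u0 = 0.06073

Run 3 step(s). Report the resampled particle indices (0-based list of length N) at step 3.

step 1: w=[0.0000, 0.0000, 0.0000, 0.0000, 0.0000, 0.0000, 0.0069, 0.0211, 0.0350, 0.8943, 0.0240, 0.0185, 0.0002, 0.0000]  mean=1.3367  Neff=1.2462  idx=[8, 9, 9, 9, 9, 9, 9, 9, 9, 9, 9, 9, 9, 10]
step 2: w=[0.0301, 0.0808, 0.0808, 0.0808, 0.0808, 0.0808, 0.0808, 0.0808, 0.0808, 0.0808, 0.0808, 0.0808, 0.0808, 0.0000]  mean=1.3045  Neff=12.6115  idx=[0, 1, 2, 3, 4, 5, 6, 7, 7, 8, 9, 10, 11, 12]
step 3: w=[0.0000, 0.0769, 0.0769, 0.0769, 0.0769, 0.0769, 0.0769, 0.0769, 0.0769, 0.0769, 0.0769, 0.0769, 0.0769, 0.0769]  mean=1.3300  Neff=13.0008  idx=[1, 2, 3, 4, 5, 6, 7, 8, 9, 10, 11, 12, 12, 13]

resampled_idx = [1, 2, 3, 4, 5, 6, 7, 8, 9, 10, 11, 12, 12, 13]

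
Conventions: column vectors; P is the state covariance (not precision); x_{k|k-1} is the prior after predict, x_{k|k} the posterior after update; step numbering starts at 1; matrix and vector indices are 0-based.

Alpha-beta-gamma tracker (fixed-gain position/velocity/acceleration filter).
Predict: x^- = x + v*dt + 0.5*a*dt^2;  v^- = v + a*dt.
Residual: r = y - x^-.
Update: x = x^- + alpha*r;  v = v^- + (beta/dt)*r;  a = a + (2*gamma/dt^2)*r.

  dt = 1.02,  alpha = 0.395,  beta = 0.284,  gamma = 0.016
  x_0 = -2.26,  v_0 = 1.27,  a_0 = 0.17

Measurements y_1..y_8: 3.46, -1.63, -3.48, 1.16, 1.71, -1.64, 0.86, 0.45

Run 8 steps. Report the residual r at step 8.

resid = 0.7397

step 1: x_pred=-0.8762  r=4.3362  x^+=0.8366  v^+=2.6507  a^+=0.3034
step 2: x_pred=3.6982  r=-5.3282  x^+=1.5935  v^+=1.4766  a^+=0.1395
step 3: x_pred=3.1723  r=-6.6523  x^+=0.5446  v^+=-0.2333  a^+=-0.0651
step 4: x_pred=0.2728  r=0.8872  x^+=0.6232  v^+=-0.0527  a^+=-0.0378
step 5: x_pred=0.5498  r=1.1602  x^+=1.0081  v^+=0.2318  a^+=-0.0021
step 6: x_pred=1.2434  r=-2.8834  x^+=0.1044  v^+=-0.5733  a^+=-0.0908
step 7: x_pred=-0.5275  r=1.3875  x^+=0.0205  v^+=-0.2796  a^+=-0.0482
step 8: x_pred=-0.2897  r=0.7397  x^+=0.0025  v^+=-0.1227  a^+=-0.0254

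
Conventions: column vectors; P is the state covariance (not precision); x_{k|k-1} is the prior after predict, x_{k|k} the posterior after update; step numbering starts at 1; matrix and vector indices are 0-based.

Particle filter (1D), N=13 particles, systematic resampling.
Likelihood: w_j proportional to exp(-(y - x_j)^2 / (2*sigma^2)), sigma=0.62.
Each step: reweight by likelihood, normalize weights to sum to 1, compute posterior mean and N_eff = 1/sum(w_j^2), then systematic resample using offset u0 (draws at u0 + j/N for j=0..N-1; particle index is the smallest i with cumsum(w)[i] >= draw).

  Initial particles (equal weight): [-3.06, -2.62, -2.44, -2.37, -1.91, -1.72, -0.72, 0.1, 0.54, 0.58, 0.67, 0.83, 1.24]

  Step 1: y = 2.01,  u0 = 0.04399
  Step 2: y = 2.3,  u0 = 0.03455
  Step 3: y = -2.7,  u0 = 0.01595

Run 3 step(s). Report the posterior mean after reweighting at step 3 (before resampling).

step 1: w=[0.0000, 0.0000, 0.0000, 0.0000, 0.0000, 0.0000, 0.0001, 0.0101, 0.0698, 0.0812, 0.1123, 0.1897, 0.5368]  mean=0.9841  Neff=2.8710  idx=[8, 9, 10, 11, 11, 11, 12, 12, 12, 12, 12, 12, 12]
step 2: w=[0.0095, 0.0114, 0.0168, 0.0321, 0.0321, 0.0321, 0.1237, 0.1237, 0.1237, 0.1237, 0.1237, 0.1237, 0.1237]  mean=1.1768  Neff=9.0308  idx=[2, 5, 6, 7, 7, 8, 8, 9, 10, 10, 11, 12, 12]
step 3: w=[0.7772, 0.1849, 0.0034, 0.0034, 0.0034, 0.0034, 0.0034, 0.0034, 0.0034, 0.0034, 0.0034, 0.0034, 0.0034]  mean=0.7212  Neff=1.5663  idx=[0, 0, 0, 0, 0, 0, 0, 0, 0, 0, 1, 1, 1]

post_mean = 0.7212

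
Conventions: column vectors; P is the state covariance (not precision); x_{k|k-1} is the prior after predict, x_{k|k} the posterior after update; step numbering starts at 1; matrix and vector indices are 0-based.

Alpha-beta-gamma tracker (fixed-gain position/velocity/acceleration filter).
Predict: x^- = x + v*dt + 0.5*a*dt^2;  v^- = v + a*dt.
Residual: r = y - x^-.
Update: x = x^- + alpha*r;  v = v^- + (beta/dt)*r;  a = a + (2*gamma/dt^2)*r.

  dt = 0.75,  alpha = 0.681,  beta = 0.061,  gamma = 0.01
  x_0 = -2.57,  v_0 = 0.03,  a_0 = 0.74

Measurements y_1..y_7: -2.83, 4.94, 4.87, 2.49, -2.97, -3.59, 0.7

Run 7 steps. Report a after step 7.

step 1: x_pred=-2.3394  r=-0.4906  x^+=-2.6735  v^+=0.5451  a^+=0.7226
step 2: x_pred=-2.0614  r=7.0015  x^+=2.7065  v^+=1.6565  a^+=0.9715
step 3: x_pred=4.2221  r=0.6479  x^+=4.6633  v^+=2.4378  a^+=0.9945
step 4: x_pred=6.7714  r=-4.2814  x^+=3.8558  v^+=2.8355  a^+=0.8423
step 5: x_pred=6.2193  r=-9.1893  x^+=-0.0386  v^+=2.7198  a^+=0.5156
step 6: x_pred=2.1462  r=-5.7362  x^+=-1.7601  v^+=2.6399  a^+=0.3116
step 7: x_pred=0.3074  r=0.3926  x^+=0.5748  v^+=2.9056  a^+=0.3256

a_post = 0.3256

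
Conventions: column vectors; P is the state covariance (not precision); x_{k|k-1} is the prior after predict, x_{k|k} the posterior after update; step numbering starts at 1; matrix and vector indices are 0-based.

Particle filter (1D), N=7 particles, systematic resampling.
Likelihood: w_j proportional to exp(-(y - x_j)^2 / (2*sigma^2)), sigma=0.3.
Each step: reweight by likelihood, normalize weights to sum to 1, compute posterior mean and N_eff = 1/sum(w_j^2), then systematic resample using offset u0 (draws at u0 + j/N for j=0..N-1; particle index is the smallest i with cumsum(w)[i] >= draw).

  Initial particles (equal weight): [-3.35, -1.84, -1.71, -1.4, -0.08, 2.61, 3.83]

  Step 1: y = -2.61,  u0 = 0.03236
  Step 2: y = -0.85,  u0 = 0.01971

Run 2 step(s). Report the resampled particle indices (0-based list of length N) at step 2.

resampled_idx = [4, 4, 5, 6, 6, 6, 6]

step 1: w=[0.4959, 0.3856, 0.1154, 0.0030, 0.0000, 0.0000, 0.0000]  mean=-2.5725  Neff=2.4512  idx=[0, 0, 0, 0, 1, 1, 2]
step 2: w=[0.0000, 0.0000, 0.0000, 0.0000, 0.1723, 0.1723, 0.6554]  mean=-1.7548  Neff=2.0452  idx=[4, 4, 5, 6, 6, 6, 6]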